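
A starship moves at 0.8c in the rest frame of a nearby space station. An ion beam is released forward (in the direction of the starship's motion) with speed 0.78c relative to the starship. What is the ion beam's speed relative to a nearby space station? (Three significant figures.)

0.973c

Relativistic velocity addition: u = (u' + v)/(1 + u'v/c²), with u' = 0.78c and v = 0.8c.
Numerator: 0.78 + 0.8 = 1.58. Denominator: 1 + (0.78)(0.8) = 1.624.
u = 1.58/1.624 = 0.97291, so the speed is 0.973c.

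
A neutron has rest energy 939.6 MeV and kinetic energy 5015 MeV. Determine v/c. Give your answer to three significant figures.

K = (γ−1)mc², so γ = 1 + 5015/939.6 = 6.3374.
Then v/c = √(1 − γ⁻²) = √(1 − 0.0248988) = √0.9751012 = 0.987.

0.987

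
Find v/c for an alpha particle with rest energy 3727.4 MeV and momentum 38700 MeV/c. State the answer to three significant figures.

βγ = pc/(mc²) = 38700/3727.4 = 10.383.
Since γ² = 1 + (βγ)² = 108.807, γ = √108.807 = 10.4311, and β = (βγ)/γ = 10.383/10.4311 = 0.995.

0.995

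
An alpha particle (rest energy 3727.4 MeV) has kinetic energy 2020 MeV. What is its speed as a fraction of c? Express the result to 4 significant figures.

γ = 1 + K/(mc²) = 1 + 2020/3727.4 = 1.5419.
β = √(1 − 1/γ²) = √(1 − 0.420618) = √0.579382 = 0.7612.

0.7612c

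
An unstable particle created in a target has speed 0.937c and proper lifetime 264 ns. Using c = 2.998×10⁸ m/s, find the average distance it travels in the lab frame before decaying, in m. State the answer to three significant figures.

212 m

γ = 1/√(1 − β²) = 1/√(1 − 0.877969) = 1/√0.122031 = 1/0.349329 = 2.8626.
Lab-frame lifetime: Δt = γτ = 2.8626 × 264 ns = 755.73 ns.
Distance: d = vΔt = 0.937 × 2.998×10⁸ m/s × 7.5573×10^-7 s = 212 m.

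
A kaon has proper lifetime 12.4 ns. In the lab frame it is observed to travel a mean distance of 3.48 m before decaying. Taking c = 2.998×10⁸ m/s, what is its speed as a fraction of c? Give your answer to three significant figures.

d = βγcτ ⇒ βγ = d/(cτ) = 3.480 m / (3.71752 m) = 0.93611.
β = (βγ)/√(1+(βγ)²) = 0.93611/√1.876302 = 0.683.

0.683c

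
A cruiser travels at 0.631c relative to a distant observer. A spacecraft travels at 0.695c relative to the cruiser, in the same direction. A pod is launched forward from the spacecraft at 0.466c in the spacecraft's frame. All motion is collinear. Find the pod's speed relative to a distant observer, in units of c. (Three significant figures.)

Apply u = (u'+v)/(1+u'v) twice. Pod in the cruiser frame: (0.466+0.695)/(1+0.466·0.695) = 1.161/1.32387 = 0.87697c.
That velocity, transformed to the rest frame of a distant observer: (0.87697+0.631)/(1+0.87697·0.631) = 1.50797/1.55336807 = 0.97077c.

0.971c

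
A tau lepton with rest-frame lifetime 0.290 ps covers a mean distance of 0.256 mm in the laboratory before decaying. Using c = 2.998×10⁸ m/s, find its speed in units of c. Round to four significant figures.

Lab distance = (lab lifetime)·v = γτ·βc, so βγ = d/(cτ) = 2.560×10^-4/(2.998×10⁸ × 2.900×10^-13) = 2.9445.
With βγ = 2.9445: γ² = 1 + (βγ)² = 9.67008, and β = (βγ)/γ = 2.9445/3.10968 = 0.9469.

0.9469c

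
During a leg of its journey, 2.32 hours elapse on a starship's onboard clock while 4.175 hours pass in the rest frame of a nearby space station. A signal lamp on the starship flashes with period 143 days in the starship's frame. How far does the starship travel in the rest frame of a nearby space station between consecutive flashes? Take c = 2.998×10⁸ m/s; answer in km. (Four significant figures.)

5.542×10^12 km

The time-dilation ratio gives γ = 4.175/2.32 = 1.79957.
β = √(1 − 1/γ²) = 0.83139. Lab-frame period = γτ = 1.79957×143 days = 257.34 days. Distance = βc × γτ = 0.83139 × 2.998×10⁸ m/s × 22234176 s = 5.5419×10^15 m = 5.542×10^12 km.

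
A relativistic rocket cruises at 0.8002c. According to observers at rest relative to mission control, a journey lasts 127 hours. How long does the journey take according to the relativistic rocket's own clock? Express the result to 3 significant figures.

With β = 0.8002, γ = 1/√(1 − 0.8002²) = 1/√0.35967996 = 1.6674.
The moving clock records proper time: Δτ = Δt/γ = 127/1.6674 = 76.2 hours.

76.2 hours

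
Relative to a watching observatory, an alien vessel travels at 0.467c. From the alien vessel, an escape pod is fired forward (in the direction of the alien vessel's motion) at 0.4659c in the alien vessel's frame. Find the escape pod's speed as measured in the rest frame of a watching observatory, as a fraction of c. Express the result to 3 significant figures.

0.766c

In units of c, u = (u' + v)/(1 + u'v) with u' = 0.4659 and v = 0.467.
Numerator: 0.4659 + 0.467 = 0.9329. Denominator: 1 + (0.4659)(0.467) = 1.2175753.
u = 0.9329/1.2175753 = 0.76619, so the speed is 0.766c.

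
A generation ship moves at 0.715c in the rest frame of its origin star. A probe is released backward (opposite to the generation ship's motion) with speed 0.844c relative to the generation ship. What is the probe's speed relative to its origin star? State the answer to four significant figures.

Relativistic velocity addition: u = (u' + v)/(1 + u'v/c²), with u' = −0.844c and v = 0.715c.
Numerator: −0.844 + 0.715 = −0.129. Denominator: 1 + (−0.844)(0.715) = 0.39654.
u = −0.129/0.39654 = −0.32531, so the speed is 0.3253c.

0.3253c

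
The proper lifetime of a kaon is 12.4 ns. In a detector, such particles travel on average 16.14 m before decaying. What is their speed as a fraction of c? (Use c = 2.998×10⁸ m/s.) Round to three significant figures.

Let x = d/(cτ) = 16.14 m / (2.998×10⁸ m/s × 1.240×10^-8 s) = 4.3416. Since d = βγcτ, x = βγ = β/√(1−β²).
Solving: β² = x²/(1+x²) = 18.8495/19.8495 = 0.949621, so β = 0.974.

0.974c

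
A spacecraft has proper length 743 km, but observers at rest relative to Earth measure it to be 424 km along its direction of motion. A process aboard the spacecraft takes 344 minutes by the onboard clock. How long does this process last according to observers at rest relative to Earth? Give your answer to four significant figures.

602.8 minutes

γ = L₀/L = 743/424 = 1.75236.
The same γ dilates the second interval: 1.75236 × 344 minutes = 602.8 minutes.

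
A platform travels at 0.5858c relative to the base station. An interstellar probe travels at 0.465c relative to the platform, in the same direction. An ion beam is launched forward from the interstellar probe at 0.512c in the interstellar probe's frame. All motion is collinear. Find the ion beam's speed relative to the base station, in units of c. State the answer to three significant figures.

0.940c

Compose velocities in two stages. Stage 1 (into S'): u₁ = (0.512+0.465)/(1+0.512×0.465) = 0.78913.
Stage 2 (into S): u = (0.78913+0.5858)/(1+0.78913×0.5858) = 0.94027, so the speed is 0.940c.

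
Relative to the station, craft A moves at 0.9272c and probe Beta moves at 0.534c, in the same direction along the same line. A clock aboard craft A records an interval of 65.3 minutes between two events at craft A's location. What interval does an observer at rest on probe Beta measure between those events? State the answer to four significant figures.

Speed of craft A in probe Beta's frame: u = (v_A − v_B)/(1 − v_A v_B/c²) = (0.9272 − 0.534)/(1 − 0.9272×0.534) = 0.3932/0.5048752 = 0.77881; |u| = 0.77881c.
γ for this relative speed: γ = 1/√(1 − 0.606545) = 1.5942.
Craft A's interval is proper; time dilation gives Δt_B = γΔτ = 1.5942 × 65.3 minutes = 104.1 minutes.

104.1 minutes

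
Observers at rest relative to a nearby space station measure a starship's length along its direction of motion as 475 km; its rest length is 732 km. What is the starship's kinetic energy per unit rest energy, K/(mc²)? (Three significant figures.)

0.541

From L = L₀/γ: γ = 732/475 = 1.54105.
Since K = (γ−1)mc², K/(mc²) = 1.54105 − 1 = 0.541.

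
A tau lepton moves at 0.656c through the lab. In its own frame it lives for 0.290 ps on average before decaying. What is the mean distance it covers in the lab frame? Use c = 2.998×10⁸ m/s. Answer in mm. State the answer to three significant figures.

0.0756 mm

Lorentz factor: γ = (1 − 0.430336)^(−1/2) = 1.3249.
Lab-frame lifetime: Δt = γτ = 1.3249 × 0.290 ps = 0.38422 ps.
Distance: d = vΔt = 0.656 × 2.998×10⁸ m/s × 3.8422×10^-13 s = 7.56×10^-5 m = 0.0756 mm.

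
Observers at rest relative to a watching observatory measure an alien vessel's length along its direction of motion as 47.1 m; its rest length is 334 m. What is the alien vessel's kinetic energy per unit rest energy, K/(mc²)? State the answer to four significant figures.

6.091

Length contraction gives γ = L₀/L = 334/47.1 = 7.0913.
K/(mc²) = γ − 1 = 7.0913 − 1 = 6.091.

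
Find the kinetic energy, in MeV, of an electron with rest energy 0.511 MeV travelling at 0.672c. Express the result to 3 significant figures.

0.179 MeV

With β = 0.672, γ = 1/√(1 − 0.672²) = 1/√0.548416 = 1.35035.
Kinetic energy: K = (γ − 1)mc² = (1.35035 − 1) × 0.511 MeV = 0.35035 × 0.511 = 0.179 MeV.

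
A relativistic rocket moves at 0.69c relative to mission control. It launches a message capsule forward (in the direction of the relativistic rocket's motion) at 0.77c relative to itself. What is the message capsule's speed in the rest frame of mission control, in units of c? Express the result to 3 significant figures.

In units of c, u = (u' + v)/(1 + u'v) with u' = 0.77 and v = 0.69.
Numerator: 0.77 + 0.69 = 1.46. Denominator: 1 + (0.77)(0.69) = 1.5313.
u = 1.46/1.5313 = 0.95344, so the speed is 0.953c.

0.953c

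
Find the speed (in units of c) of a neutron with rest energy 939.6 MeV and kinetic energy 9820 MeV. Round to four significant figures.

0.9962c

K = (γ−1)mc², so γ = 1 + 9820/939.6 = 11.451.
Then v/c = √(1 − γ⁻²) = √(1 − 0.00762629) = √0.99237371 = 0.9962.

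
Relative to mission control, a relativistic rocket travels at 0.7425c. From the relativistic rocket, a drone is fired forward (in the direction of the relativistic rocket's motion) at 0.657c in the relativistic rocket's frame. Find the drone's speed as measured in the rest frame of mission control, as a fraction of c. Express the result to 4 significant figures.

In units of c, u = (u' + v)/(1 + u'v) with u' = 0.657 and v = 0.7425.
Numerator: 0.657 + 0.7425 = 1.3995. Denominator: 1 + (0.657)(0.7425) = 1.4878225.
u = 1.3995/1.4878225 = 0.94064, so the speed is 0.9406c.

0.9406c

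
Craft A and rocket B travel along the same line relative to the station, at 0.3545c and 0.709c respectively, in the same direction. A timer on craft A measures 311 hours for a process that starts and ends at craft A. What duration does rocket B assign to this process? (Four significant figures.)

Speed of craft A in rocket B's frame: u = (v_A − v_B)/(1 − v_A v_B/c²) = (0.3545 − 0.709)/(1 − 0.3545×0.709) = −0.3545/0.7486595 = −0.47351; |u| = 0.47351c.
γ for this relative speed: γ = 1/√(1 − 0.224212) = 1.1353.
Craft A's interval is proper; time dilation gives Δt_B = γΔτ = 1.1353 × 311 hours = 353.1 hours.

353.1 hours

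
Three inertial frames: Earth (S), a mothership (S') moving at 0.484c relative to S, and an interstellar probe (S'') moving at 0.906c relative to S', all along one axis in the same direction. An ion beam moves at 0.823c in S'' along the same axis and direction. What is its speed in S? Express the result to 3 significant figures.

0.997c

Apply u = (u'+v)/(1+u'v) twice. Ion beam in the mothership frame: (0.823+0.906)/(1+0.823·0.906) = 1.729/1.745638 = 0.99047c.
That velocity, transformed to the rest frame of Earth: (0.99047+0.484)/(1+0.99047·0.484) = 1.47447/1.47938748 = 0.99668c.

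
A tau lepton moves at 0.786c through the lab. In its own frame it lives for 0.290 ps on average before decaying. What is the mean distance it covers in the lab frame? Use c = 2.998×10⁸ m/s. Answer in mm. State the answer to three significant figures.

0.111 mm

With β = 0.786, γ = 1/√(1 − 0.786²) = 1/√0.382204 = 1.6175.
Lab-frame lifetime: Δt = γτ = 1.6175 × 0.290 ps = 0.46907 ps.
Distance: d = vΔt = 0.786 × 2.998×10⁸ m/s × 4.6907×10^-13 s = 1.11×10^-4 m = 0.111 mm.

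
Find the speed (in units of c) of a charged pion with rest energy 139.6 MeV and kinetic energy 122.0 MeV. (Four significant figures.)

0.8457c

K = (γ−1)mc², so γ = 1 + 122.0/139.6 = 1.8739.
Then v/c = √(1 − γ⁻²) = √(1 − 0.284778) = √0.715222 = 0.8457.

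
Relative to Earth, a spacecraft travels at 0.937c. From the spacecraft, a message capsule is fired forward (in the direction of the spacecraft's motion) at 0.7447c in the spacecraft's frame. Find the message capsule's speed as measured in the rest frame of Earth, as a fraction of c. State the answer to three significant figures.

0.991c

In units of c, u = (u' + v)/(1 + u'v) with u' = 0.7447 and v = 0.937.
Numerator: 0.7447 + 0.937 = 1.6817. Denominator: 1 + (0.7447)(0.937) = 1.6977839.
u = 1.6817/1.6977839 = 0.99053, so the speed is 0.991c.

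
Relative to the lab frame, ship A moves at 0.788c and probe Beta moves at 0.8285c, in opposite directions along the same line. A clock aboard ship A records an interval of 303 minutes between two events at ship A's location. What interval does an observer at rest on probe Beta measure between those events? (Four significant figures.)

The velocity of ship A relative to probe Beta is (0.788 + 0.8285)c / (1 + 0.788×0.8285) = 0.978c; relative speed 0.978c.
γ for this relative speed: γ = 1/√(1 − 0.956484) = 4.7938.
Ship A's interval is proper; time dilation gives Δt_B = γΔτ = 4.7938 × 303 minutes = 1453 minutes.

1453 minutes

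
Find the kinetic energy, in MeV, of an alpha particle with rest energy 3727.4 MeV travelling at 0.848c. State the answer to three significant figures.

With β = 0.848, γ = 1/√(1 − 0.848²) = 1/√0.280896 = 1.88681.
Kinetic energy: K = (γ − 1)mc² = (1.88681 − 1) × 3727.4 MeV = 0.88681 × 3727.4 = 3310 MeV.

3310 MeV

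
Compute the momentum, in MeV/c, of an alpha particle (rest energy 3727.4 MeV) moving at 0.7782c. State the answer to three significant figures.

β² = 0.60559524, so γ = 1/√0.39440476 = 1.5923.
Momentum: p = γβ·mc = 1.5923 × 0.7782 × 3727.4 MeV/c = 4620 MeV/c.

4620 MeV/c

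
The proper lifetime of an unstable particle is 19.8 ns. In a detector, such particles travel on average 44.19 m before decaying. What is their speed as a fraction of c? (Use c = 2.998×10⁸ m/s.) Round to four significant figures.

0.9911c

Lab distance = (lab lifetime)·v = γτ·βc, so βγ = d/(cτ) = 44.19/(2.998×10⁸ × 1.980×10^-8) = 7.4444.
With βγ = 7.4444: γ² = 1 + (βγ)² = 56.4191, and β = (βγ)/γ = 7.4444/7.51126 = 0.9911.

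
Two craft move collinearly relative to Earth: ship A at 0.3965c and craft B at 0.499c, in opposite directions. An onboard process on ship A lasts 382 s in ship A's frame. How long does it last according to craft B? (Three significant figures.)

The velocity of ship A relative to craft B is (0.3965 + 0.499)c / (1 + 0.3965×0.499) = 0.74759c; relative speed 0.74759c.
γ for this relative speed: γ = 1/√(1 − 0.558891) = 1.5057.
Ship A's interval is proper; time dilation gives Δt_B = γΔτ = 1.5057 × 382 s = 575 s.

575 s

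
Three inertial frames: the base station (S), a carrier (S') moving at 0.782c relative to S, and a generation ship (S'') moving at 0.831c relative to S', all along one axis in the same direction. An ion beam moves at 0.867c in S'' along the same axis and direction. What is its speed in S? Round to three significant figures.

Apply u = (u'+v)/(1+u'v) twice. Ion beam in the carrier frame: (0.867+0.831)/(1+0.867·0.831) = 1.698/1.720477 = 0.98694c.
That velocity, transformed to the rest frame of the base station: (0.98694+0.782)/(1+0.98694·0.782) = 1.76894/1.77178708 = 0.99839c.

0.998c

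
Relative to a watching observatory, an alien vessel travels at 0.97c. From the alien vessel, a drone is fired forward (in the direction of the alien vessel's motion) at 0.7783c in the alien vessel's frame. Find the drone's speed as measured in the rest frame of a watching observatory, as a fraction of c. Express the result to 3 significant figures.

In units of c, u = (u' + v)/(1 + u'v) with u' = 0.7783 and v = 0.97.
Numerator: 0.7783 + 0.97 = 1.7483. Denominator: 1 + (0.7783)(0.97) = 1.754951.
u = 1.7483/1.754951 = 0.99621, so the speed is 0.996c.

0.996c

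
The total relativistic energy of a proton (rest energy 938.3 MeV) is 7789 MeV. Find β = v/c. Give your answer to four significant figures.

Total energy E = γmc² gives γ = 7789/938.3 = 8.3012.
Hence β = √(1 − 1/γ²) = √(1 − 0.0145117) = √0.9854883 = 0.9927.

0.9927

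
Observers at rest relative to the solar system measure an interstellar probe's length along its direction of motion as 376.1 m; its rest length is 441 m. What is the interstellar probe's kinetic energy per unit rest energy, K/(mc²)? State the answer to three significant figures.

0.173

From L = L₀/γ: γ = 441/376.1 = 1.17256.
K/(mc²) = γ − 1 = 1.17256 − 1 = 0.173.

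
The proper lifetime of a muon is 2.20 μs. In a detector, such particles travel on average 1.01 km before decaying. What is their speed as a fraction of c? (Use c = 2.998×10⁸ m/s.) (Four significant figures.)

Let x = d/(cτ) = 1010 m / (2.998×10⁸ m/s × 2.200×10^-6 s) = 1.5313. Since d = βγcτ, x = βγ = β/√(1−β²).
Solving: β² = x²/(1+x²) = 2.34488/3.34488 = 0.701036, so β = 0.8373.

0.8373c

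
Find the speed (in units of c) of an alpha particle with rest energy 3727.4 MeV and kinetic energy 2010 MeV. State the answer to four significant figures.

0.7602c

γ = 1 + K/(mc²) = 1 + 2010/3727.4 = 1.5392.
β = √(1 − 1/γ²) = √(1 − 0.422095) = √0.577905 = 0.7602.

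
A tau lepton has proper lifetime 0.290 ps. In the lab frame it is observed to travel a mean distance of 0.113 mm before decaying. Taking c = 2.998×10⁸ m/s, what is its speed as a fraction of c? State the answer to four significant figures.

0.7926c

Lab distance = (lab lifetime)·v = γτ·βc, so βγ = d/(cτ) = 1.130×10^-4/(2.998×10⁸ × 2.900×10^-13) = 1.2997.
With βγ = 1.2997: γ² = 1 + (βγ)² = 2.68922, and β = (βγ)/γ = 1.2997/1.63988 = 0.7926.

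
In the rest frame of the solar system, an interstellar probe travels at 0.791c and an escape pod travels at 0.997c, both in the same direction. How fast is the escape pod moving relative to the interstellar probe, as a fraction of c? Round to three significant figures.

Transform to the interstellar probe's frame: u' = (u − v)/(1 − uv/c²).
u' = (0.997 − 0.791)/(1 − 0.997×0.791) = 0.206/0.211373 = 0.97458.
Speed in the interstellar probe's frame: 0.975c (in the same direction).

0.975c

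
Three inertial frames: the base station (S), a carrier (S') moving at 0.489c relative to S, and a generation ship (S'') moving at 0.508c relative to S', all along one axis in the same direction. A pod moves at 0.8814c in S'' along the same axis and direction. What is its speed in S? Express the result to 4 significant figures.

0.9860c

Compose velocities in two stages. Stage 1 (into S'): u₁ = (0.8814+0.508)/(1+0.8814×0.508) = 0.9597.
Stage 2 (into S): u = (0.9597+0.489)/(1+0.9597×0.489) = 0.98598, so the speed is 0.9860c.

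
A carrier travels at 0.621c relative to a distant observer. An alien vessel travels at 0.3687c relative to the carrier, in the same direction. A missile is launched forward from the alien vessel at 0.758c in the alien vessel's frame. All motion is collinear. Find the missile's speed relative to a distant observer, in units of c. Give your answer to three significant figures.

0.971c

Apply u = (u'+v)/(1+u'v) twice. Missile in the carrier frame: (0.758+0.3687)/(1+0.758·0.3687) = 1.1267/1.2794746 = 0.8806c.
That velocity, transformed to the rest frame of a distant observer: (0.8806+0.621)/(1+0.8806·0.621) = 1.5016/1.5468526 = 0.97075c.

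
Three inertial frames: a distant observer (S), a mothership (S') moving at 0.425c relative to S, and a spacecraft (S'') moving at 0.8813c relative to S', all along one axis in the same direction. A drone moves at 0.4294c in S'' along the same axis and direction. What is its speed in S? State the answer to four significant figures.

Compose velocities in two stages. Stage 1 (into S'): u₁ = (0.4294+0.8813)/(1+0.4294×0.8813) = 0.95086.
Stage 2 (into S): u = (0.95086+0.425)/(1+0.95086×0.425) = 0.97988, so the speed is 0.9799c.

0.9799c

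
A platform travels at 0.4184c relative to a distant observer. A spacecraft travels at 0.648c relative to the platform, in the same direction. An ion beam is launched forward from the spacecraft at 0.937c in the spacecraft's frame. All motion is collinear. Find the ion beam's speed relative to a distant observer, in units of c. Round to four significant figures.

0.9943c

Apply u = (u'+v)/(1+u'v) twice. Ion beam in the platform frame: (0.937+0.648)/(1+0.937·0.648) = 1.585/1.607176 = 0.9862c.
That velocity, transformed to the rest frame of a distant observer: (0.9862+0.4184)/(1+0.9862·0.4184) = 1.4046/1.41262608 = 0.99432c.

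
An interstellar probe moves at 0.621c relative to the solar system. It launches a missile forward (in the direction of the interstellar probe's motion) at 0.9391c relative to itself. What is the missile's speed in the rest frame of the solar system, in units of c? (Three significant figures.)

Relativistic velocity addition: u = (u' + v)/(1 + u'v/c²), with u' = 0.9391c and v = 0.621c.
Numerator: 0.9391 + 0.621 = 1.5601. Denominator: 1 + (0.9391)(0.621) = 1.5831811.
u = 1.5601/1.5831811 = 0.98542, so the speed is 0.985c.

0.985c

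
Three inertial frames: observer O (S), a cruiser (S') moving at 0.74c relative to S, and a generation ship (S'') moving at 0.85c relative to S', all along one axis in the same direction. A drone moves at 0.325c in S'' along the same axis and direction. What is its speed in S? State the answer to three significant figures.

Apply u = (u'+v)/(1+u'v) twice. Drone in the cruiser frame: (0.325+0.85)/(1+0.325·0.85) = 1.175/1.27625 = 0.92067c.
That velocity, transformed to the rest frame of observer O: (0.92067+0.74)/(1+0.92067·0.74) = 1.66067/1.6812958 = 0.98773c.

0.988c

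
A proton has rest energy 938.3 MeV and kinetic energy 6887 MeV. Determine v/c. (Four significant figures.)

K = (γ−1)mc², so γ = 1 + 6887/938.3 = 8.3399.
Then v/c = √(1 − γ⁻²) = √(1 − 0.0143773) = √0.9856227 = 0.9928.

0.9928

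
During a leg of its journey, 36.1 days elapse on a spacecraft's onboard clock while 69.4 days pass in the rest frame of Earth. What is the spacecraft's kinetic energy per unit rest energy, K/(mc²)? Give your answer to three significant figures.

γ = Δt/Δτ = 69.4/36.1 = 1.92244.
K/(mc²) = γ − 1 = 1.92244 − 1 = 0.922.

0.922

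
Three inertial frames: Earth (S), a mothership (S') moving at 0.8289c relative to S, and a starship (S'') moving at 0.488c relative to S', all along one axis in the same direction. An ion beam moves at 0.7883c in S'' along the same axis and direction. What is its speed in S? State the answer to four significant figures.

0.9924c

Apply u = (u'+v)/(1+u'v) twice. Ion beam in the mothership frame: (0.7883+0.488)/(1+0.7883·0.488) = 1.2763/1.3846904 = 0.92172c.
That velocity, transformed to the rest frame of Earth: (0.92172+0.8289)/(1+0.92172·0.8289) = 1.75062/1.764013708 = 0.99241c.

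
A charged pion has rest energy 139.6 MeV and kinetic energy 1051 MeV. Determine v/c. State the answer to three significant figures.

0.993

γ = 1 + K/(mc²) = 1 + 1051/139.6 = 8.5287.
β = √(1 − 1/γ²) = √(1 − 0.0137478) = √0.9862522 = 0.993.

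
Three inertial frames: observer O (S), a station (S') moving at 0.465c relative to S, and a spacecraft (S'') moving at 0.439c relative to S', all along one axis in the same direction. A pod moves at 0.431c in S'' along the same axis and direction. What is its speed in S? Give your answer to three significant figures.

0.893c

Apply u = (u'+v)/(1+u'v) twice. Pod in the station frame: (0.431+0.439)/(1+0.431·0.439) = 0.87/1.189209 = 0.73158c.
That velocity, transformed to the rest frame of observer O: (0.73158+0.465)/(1+0.73158·0.465) = 1.19658/1.3401847 = 0.89285c.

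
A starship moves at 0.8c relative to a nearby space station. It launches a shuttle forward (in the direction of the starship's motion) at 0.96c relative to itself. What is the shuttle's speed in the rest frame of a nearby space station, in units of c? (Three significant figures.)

In units of c, u = (u' + v)/(1 + u'v) with u' = 0.96 and v = 0.8.
Numerator: 0.96 + 0.8 = 1.76. Denominator: 1 + (0.96)(0.8) = 1.768.
u = 1.76/1.768 = 0.99548, so the speed is 0.995c.

0.995c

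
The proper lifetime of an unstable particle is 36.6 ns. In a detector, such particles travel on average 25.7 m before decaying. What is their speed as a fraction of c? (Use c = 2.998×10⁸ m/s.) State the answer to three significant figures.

d = βγcτ ⇒ βγ = d/(cτ) = 25.70 m / (10.97268 m) = 2.3422.
β = (βγ)/√(1+(βγ)²) = 2.3422/√6.4859 = 0.920.

0.920c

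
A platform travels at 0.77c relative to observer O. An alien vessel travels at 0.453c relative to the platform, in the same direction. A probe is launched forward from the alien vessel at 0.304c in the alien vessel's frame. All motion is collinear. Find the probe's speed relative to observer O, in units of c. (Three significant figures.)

0.949c

Apply u = (u'+v)/(1+u'v) twice. Probe in the platform frame: (0.304+0.453)/(1+0.304·0.453) = 0.757/1.137712 = 0.66537c.
That velocity, transformed to the rest frame of observer O: (0.66537+0.77)/(1+0.66537·0.77) = 1.43537/1.5123349 = 0.94911c.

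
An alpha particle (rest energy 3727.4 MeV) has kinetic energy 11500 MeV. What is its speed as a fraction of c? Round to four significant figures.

γ = 1 + K/(mc²) = 1 + 11500/3727.4 = 4.0853.
β = √(1 − 1/γ²) = √(1 − 0.0599173) = √0.9400827 = 0.9696.

0.9696c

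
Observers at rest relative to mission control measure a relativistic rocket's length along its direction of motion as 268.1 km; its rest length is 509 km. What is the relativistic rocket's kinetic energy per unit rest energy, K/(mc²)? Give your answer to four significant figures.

γ = L₀/L = 509/268.1 = 1.89855.
K/(mc²) = γ − 1 = 1.89855 − 1 = 0.8985.

0.8985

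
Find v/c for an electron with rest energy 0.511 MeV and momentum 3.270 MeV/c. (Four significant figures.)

pc/(mc²) = 3.270/0.511 = 6.3992 = βγ = β/√(1−β²).
So β² = x²/(1 + x²) with x = 6.3992: x² = 40.9498, β² = 40.9498/41.9498 = 0.976162, β = 0.9880.

0.9880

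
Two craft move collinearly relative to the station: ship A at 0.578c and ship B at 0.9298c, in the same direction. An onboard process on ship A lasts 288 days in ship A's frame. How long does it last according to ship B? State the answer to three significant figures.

444 days

The velocity of ship A relative to ship B is (0.578 − 0.9298)c / (1 − 0.578×0.9298) = −0.76052c; relative speed 0.76052c.
At |u| = 0.76052c, γ = (1 − 0.578391)^(−1/2) = 1.5401.
Ship A's interval is proper; time dilation gives Δt_B = γΔτ = 1.5401 × 288 days = 444 days.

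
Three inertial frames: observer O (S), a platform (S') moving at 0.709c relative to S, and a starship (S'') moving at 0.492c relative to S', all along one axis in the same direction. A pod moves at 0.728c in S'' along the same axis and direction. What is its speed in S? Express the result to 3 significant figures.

Apply u = (u'+v)/(1+u'v) twice. Pod in the platform frame: (0.728+0.492)/(1+0.728·0.492) = 1.22/1.358176 = 0.89826c.
That velocity, transformed to the rest frame of observer O: (0.89826+0.709)/(1+0.89826·0.709) = 1.60726/1.63686634 = 0.98191c.

0.982c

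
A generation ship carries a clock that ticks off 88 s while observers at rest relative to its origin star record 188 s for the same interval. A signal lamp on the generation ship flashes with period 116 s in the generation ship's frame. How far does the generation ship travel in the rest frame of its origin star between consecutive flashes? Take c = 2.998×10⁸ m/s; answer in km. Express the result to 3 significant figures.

The time-dilation ratio gives γ = 188/88 = 2.13636.
β = √(1 − 1/γ²) = 0.88368. Lab-frame period = γτ = 2.13636×116 s = 247.82 s. Distance = βc × γτ = 0.88368 × 2.998×10⁸ m/s × 247.82 s = 6.5654×10^10 m = 6.57×10^7 km.

6.57×10^7 km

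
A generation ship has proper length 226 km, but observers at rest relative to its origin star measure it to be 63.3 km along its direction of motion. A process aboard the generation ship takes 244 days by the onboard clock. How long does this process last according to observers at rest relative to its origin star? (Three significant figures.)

871 days

Length contraction gives γ = L₀/L = 226/63.3 = 3.5703.
Δt = γΔτ = 3.5703 × 244 = 871 days.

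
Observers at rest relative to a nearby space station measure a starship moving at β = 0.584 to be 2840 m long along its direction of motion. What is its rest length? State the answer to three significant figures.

β² = 0.341056, so γ = 1/√0.658944 = 1.2319.
Proper length: L₀ = γ·L = 1.2319 × 2840 = 3500 m.

3500 m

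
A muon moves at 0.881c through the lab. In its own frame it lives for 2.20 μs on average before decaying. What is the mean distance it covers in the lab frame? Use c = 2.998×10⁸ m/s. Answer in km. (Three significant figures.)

1.23 km

Lorentz factor: γ = (1 − 0.776161)^(−1/2) = 2.1136.
Lab-frame lifetime: Δt = γτ = 2.1136 × 2.20 μs = 4.6499 μs.
Distance: d = vΔt = 0.881 × 2.998×10⁸ m/s × 4.6499×10^-6 s = 1230 m = 1.23 km.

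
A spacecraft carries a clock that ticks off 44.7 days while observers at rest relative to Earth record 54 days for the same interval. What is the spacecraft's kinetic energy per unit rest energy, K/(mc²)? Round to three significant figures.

The time-dilation ratio gives γ = 54/44.7 = 1.20805.
K/(mc²) = γ − 1 = 1.20805 − 1 = 0.208.

0.208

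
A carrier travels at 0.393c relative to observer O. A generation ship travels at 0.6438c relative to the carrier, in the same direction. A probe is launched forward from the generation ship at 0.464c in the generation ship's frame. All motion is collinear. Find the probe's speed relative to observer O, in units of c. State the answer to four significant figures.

Apply u = (u'+v)/(1+u'v) twice. Probe in the carrier frame: (0.464+0.6438)/(1+0.464·0.6438) = 1.1078/1.2987232 = 0.85299c.
That velocity, transformed to the rest frame of observer O: (0.85299+0.393)/(1+0.85299·0.393) = 1.24599/1.33522507 = 0.93317c.

0.9332c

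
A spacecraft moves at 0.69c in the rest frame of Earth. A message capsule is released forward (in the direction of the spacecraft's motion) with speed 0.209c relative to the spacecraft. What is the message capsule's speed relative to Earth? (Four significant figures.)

Relativistic velocity addition: u = (u' + v)/(1 + u'v/c²), with u' = 0.209c and v = 0.69c.
Numerator: 0.209 + 0.69 = 0.899. Denominator: 1 + (0.209)(0.69) = 1.14421.
u = 0.899/1.14421 = 0.78569, so the speed is 0.7857c.

0.7857c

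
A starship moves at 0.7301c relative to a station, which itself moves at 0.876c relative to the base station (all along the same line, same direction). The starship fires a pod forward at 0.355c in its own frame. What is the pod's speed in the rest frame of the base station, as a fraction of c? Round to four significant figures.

0.9902c

Compose velocities in two stages. Stage 1 (into S'): u₁ = (0.355+0.7301)/(1+0.355×0.7301) = 0.86175.
Stage 2 (into S): u = (0.86175+0.876)/(1+0.86175×0.876) = 0.99023, so the speed is 0.9902c.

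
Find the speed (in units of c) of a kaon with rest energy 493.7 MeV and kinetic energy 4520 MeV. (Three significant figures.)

0.995c

γ = 1 + K/(mc²) = 1 + 4520/493.7 = 10.155.
β = √(1 − 1/γ²) = √(1 − 0.00969706) = √0.99030294 = 0.995.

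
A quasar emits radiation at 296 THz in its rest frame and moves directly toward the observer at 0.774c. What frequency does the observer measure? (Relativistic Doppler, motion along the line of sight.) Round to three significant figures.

829 THz

Relativistic Doppler (source moving toward): f_obs = f_src · √((1+β)/(1−β)).
With β = 0.774: factor = √(1.774/0.226) = 2.8017.
f_obs = 296 × 2.8017 = 829 THz.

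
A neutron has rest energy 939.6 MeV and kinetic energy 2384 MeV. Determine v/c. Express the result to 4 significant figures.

0.9592

K = (γ−1)mc², so γ = 1 + 2384/939.6 = 3.5372.
Then v/c = √(1 − γ⁻²) = √(1 − 0.0799247) = √0.9200753 = 0.9592.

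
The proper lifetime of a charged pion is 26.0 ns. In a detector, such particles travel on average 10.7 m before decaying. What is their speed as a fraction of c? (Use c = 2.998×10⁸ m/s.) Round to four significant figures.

d = βγcτ ⇒ βγ = d/(cτ) = 10.70 m / (7.7948 m) = 1.3727.
β = (βγ)/√(1+(βγ)²) = 1.3727/√2.88431 = 0.8083.

0.8083c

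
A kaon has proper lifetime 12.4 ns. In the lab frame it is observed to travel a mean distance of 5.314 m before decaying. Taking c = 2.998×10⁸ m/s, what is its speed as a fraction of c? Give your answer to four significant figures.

0.8194c

d = βγcτ ⇒ βγ = d/(cτ) = 5.314 m / (3.71752 m) = 1.4294.
β = (βγ)/√(1+(βγ)²) = 1.4294/√3.04318 = 0.8194.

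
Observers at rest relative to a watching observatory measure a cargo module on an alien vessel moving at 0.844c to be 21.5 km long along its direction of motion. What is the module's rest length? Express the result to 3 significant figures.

40.1 km

Lorentz factor: γ = (1 − 0.712336)^(−1/2) = 1.8645.
Proper length: L₀ = γ·L = 1.8645 × 21.5 = 40.1 km.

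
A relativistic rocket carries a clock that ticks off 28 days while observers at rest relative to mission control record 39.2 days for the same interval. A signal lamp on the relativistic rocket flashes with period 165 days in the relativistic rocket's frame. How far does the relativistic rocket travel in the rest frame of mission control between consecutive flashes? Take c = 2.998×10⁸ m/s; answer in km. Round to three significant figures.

4.19×10^12 km

From Δt = γΔτ: γ = 39.2/28 = 1.4.
β = √(1 − 1/γ²) = 0.69985. Lab-frame period = γτ = 1.4×165 days = 231 days. Distance = βc × γτ = 0.69985 × 2.998×10⁸ m/s × 19958400 s = 4.1876×10^15 m = 4.19×10^12 km.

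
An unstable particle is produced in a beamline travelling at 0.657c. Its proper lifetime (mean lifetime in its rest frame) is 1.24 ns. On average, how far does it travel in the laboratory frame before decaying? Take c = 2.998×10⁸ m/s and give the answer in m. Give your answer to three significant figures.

0.324 m

Lorentz factor: γ = (1 − 0.431649)^(−1/2) = 1.3265.
Lab-frame lifetime: Δt = γτ = 1.3265 × 1.24 ns = 1.6449 ns.
Distance: d = vΔt = 0.657 × 2.998×10⁸ m/s × 1.6449×10^-9 s = 0.324 m.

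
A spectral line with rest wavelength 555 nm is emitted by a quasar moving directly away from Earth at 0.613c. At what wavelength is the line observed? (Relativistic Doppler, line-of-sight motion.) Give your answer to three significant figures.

1130 nm

Relativistic Doppler for wavelength: λ_obs = λ_src · √((1+β)/(1−β)).
With β = 0.613: factor = √(1.613/0.387) = 2.0416.
λ_obs = 555 × 2.0416 = 1130 nm.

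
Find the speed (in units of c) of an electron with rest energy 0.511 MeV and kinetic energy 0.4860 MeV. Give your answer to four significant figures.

0.8587c

K = (γ−1)mc², so γ = 1 + 0.4860/0.511 = 1.9511.
Then v/c = √(1 − γ⁻²) = √(1 − 0.262688) = √0.737312 = 0.8587.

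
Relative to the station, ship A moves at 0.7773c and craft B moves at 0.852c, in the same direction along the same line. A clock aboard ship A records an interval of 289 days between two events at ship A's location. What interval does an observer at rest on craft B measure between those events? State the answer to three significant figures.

Speed of ship A in craft B's frame: u = (v_A − v_B)/(1 − v_A v_B/c²) = (0.7773 − 0.852)/(1 − 0.7773×0.852) = −0.0747/0.3377404 = −0.22118; |u| = 0.22118c.
γ for this relative speed: γ = 1/√(1 − 0.0489206) = 1.0254.
Ship A's interval is proper; time dilation gives Δt_B = γΔτ = 1.0254 × 289 days = 296 days.

296 days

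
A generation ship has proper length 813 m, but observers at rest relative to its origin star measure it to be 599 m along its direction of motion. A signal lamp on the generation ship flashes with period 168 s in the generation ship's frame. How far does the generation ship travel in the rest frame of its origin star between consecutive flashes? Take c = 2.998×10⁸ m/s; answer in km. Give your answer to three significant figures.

γ = L₀/L = 813/599 = 1.35726.
β = √(1 − 1/γ²) = 0.67613. Lab-frame period = γτ = 1.35726×168 s = 228.02 s. Distance = βc × γτ = 0.67613 × 2.998×10⁸ m/s × 228.02 s = 4.6221×10^10 m = 4.62×10^7 km.

4.62×10^7 km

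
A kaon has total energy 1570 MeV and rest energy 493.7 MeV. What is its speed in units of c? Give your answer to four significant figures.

0.9493c

γ = E/(mc²) = 1570/493.7 = 3.1801.
β = √(1 − 1/γ²) = √(1 − 0.0988823) = √0.9011177 = 0.9493.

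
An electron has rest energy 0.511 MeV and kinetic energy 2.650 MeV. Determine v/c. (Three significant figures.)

γ = 1 + K/(mc²) = 1 + 2.650/0.511 = 6.1859.
β = √(1 − 1/γ²) = √(1 − 0.0261333) = √0.9738667 = 0.987.

0.987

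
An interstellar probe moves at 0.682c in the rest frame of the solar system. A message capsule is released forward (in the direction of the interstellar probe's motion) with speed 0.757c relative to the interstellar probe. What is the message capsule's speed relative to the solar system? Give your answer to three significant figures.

In units of c, u = (u' + v)/(1 + u'v) with u' = 0.757 and v = 0.682.
Numerator: 0.757 + 0.682 = 1.439. Denominator: 1 + (0.757)(0.682) = 1.516274.
u = 1.439/1.516274 = 0.94904, so the speed is 0.949c.

0.949c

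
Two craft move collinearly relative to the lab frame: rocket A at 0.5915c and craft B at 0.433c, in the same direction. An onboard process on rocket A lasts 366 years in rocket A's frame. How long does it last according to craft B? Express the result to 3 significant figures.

Transform rocket A's velocity into craft B's frame: (0.5915 − 0.433)/(1 − 0.5915·0.433) = 0.1585/0.7438805, so the relative speed is 0.21307c.
At |u| = 0.21307c, γ = (1 − 0.0453988)^(−1/2) = 1.0235.
The clock on rocket A records proper time, so craft B measures Δt = γΔτ = 1.0235 × 366 = 375 years.

375 years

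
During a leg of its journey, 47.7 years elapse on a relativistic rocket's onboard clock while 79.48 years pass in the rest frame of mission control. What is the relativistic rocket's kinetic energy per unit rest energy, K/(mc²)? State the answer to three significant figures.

0.666

γ = Δt/Δτ = 79.48/47.7 = 1.66625.
Since K = (γ−1)mc², K/(mc²) = 1.66625 − 1 = 0.666.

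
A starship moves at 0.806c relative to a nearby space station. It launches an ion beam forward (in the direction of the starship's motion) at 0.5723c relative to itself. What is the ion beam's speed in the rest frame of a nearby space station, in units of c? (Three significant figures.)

0.943c

In units of c, u = (u' + v)/(1 + u'v) with u' = 0.5723 and v = 0.806.
Numerator: 0.5723 + 0.806 = 1.3783. Denominator: 1 + (0.5723)(0.806) = 1.4612738.
u = 1.3783/1.4612738 = 0.94322, so the speed is 0.943c.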